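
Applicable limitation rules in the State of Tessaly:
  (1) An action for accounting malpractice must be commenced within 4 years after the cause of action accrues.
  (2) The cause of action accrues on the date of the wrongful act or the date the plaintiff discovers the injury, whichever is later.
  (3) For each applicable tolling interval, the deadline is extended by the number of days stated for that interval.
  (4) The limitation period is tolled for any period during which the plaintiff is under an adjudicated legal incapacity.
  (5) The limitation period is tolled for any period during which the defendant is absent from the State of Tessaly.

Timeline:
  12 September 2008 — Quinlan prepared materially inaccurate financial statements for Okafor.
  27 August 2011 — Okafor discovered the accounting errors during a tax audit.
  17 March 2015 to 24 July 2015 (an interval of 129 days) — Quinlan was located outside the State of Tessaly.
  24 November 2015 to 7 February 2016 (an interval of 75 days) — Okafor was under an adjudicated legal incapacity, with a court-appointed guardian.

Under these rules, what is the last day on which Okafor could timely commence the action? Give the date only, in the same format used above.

18 March 2016

The claim accrued on 27 August 2011 — the later of the 12 September 2008 act and the 27 August 2011 discovery.
4 years from 27 August 2011 is 27 August 2015.
The period was tolled for 129 days by the defendant's absence from the jurisdiction (17 March 2015 to 24 July 2015), pushing the deadline to 3 January 2016.
Because the plaintiff's legal incapacity ran from 24 November 2015 to 7 February 2016, the deadline is extended by 75 days to 18 March 2016.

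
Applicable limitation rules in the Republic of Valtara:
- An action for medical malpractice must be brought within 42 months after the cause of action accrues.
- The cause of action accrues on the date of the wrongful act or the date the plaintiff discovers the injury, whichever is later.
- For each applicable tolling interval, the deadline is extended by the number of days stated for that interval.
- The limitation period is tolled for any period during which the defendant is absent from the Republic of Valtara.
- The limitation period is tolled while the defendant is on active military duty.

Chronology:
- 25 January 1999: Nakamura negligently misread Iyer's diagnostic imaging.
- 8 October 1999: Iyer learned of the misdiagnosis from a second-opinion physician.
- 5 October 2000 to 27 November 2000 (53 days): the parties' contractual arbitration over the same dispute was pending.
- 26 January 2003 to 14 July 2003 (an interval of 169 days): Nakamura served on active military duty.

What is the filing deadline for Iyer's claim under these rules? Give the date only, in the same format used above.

The claim accrued on 8 October 1999 — the later of the 25 January 1999 act and the 8 October 1999 discovery.
42 months from 8 October 1999 is 8 April 2003.
Because the defendant's active military service ran from 26 January 2003 to 14 July 2003, the deadline is extended by 169 days to 24 September 2003.
No stated provision tolls the period for a pending arbitration, so the interval from 5 October 2000 to 27 November 2000 has no effect on the deadline.

24 September 2003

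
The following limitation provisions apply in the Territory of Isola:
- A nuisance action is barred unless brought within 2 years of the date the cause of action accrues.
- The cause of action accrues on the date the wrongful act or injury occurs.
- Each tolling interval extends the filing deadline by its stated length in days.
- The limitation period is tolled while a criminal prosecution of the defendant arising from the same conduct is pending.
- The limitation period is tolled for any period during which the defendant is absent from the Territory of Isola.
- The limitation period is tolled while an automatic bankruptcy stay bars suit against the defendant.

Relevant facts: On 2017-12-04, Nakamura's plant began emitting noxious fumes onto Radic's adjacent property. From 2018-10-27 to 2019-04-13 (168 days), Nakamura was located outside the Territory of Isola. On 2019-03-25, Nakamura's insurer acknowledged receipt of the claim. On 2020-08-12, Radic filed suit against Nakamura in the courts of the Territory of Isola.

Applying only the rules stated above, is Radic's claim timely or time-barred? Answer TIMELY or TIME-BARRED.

TIME-BARRED

The cause of action accrued on 2017-12-04, the date of the act.
2 years from 2017-12-04 is 2019-12-04.
Because the defendant's absence from the jurisdiction ran from 2018-10-27 to 2019-04-13, the deadline is extended by 168 days to 2020-05-20.
The other events in the timeline have no effect on the limitation period under the stated rules.
Radic filed on 2020-08-12, after the 2020-05-20 deadline, so the action is time-barred.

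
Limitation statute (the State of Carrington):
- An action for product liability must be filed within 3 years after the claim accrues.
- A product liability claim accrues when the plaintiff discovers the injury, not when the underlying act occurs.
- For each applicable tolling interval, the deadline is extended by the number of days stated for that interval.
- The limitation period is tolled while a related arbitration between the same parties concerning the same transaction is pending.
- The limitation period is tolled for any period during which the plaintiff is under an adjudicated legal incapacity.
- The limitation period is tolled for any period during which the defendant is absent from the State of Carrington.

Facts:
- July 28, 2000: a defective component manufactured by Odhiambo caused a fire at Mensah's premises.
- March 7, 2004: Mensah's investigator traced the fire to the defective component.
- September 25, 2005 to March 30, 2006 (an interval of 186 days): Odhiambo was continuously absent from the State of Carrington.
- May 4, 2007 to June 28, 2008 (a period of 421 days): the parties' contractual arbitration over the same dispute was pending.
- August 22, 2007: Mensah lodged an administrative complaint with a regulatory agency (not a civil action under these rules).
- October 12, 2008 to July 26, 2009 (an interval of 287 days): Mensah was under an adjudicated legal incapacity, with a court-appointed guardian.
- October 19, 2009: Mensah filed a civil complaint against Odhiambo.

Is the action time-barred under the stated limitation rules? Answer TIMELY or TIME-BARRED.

The claim did not accrue until Mensah discovered the injury on March 7, 2004; the July 28, 2000 act date does not start the clock under the stated rule.
The untolled deadline — 3 years after March 7, 2004 — is March 7, 2007.
Because the defendant's absence from the jurisdiction ran from September 25, 2005 to March 30, 2006, the deadline is extended by 186 days to September 9, 2007.
The period was tolled for 421 days by the pending related arbitration (May 4, 2007 to June 28, 2008), pushing the deadline to November 3, 2008.
The plaintiff's legal incapacity from October 12, 2008 to July 26, 2009 tolled the period for 287 days, extending the deadline to August 17, 2009.
Nothing else in the chronology tolls or restarts the period.
Mensah filed on October 19, 2009, after the August 17, 2009 deadline, so the action is time-barred.

TIME-BARRED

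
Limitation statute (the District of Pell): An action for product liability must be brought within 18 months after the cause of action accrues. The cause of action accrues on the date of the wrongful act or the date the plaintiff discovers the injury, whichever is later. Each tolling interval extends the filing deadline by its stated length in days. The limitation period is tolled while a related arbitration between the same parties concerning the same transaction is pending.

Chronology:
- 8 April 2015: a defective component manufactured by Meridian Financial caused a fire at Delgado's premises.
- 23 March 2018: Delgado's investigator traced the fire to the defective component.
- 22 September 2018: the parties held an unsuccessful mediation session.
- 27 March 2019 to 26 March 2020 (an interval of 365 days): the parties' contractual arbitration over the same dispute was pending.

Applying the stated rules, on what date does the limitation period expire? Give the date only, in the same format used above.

Because discovery on 23 March 2018 post-dates the 8 April 2015 act, accrual under the later-of rule falls on 23 March 2018.
Adding the 18 months base period to 23 March 2018 gives a deadline of 23 September 2019, before any tolling.
The period was tolled for 365 days by the pending related arbitration (27 March 2019 to 26 March 2020), pushing the deadline to 22 September 2020.
Nothing else in the chronology tolls or restarts the period.

22 September 2020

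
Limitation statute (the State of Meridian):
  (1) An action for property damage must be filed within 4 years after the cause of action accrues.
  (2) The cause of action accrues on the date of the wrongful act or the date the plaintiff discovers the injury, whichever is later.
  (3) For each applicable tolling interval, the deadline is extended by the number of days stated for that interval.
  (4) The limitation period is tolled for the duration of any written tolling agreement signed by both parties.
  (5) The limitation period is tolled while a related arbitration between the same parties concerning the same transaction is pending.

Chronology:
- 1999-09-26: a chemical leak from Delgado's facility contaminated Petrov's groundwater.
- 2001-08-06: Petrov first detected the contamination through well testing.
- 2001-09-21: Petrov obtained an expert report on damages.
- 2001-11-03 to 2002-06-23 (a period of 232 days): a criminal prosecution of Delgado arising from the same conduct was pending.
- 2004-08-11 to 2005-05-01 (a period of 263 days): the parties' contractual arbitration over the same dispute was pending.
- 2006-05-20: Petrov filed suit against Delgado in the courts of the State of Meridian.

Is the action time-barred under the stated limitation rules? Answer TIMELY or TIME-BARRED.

The claim accrued on 2001-08-06 — the later of the 1999-09-26 act and the 2001-08-06 discovery.
Adding the 4 years base period to 2001-08-06 gives a deadline of 2005-08-06, before any tolling.
The pending related arbitration from 2004-08-11 to 2005-05-01 tolled the period for 263 days, extending the deadline to 2006-04-26.
Although a criminal prosecution ran from 2001-11-03 to 2002-06-23, the stated rules do not make that a tolling event, so it is disregarded.
None of the other events listed affects the running of the period under the stated rules.
Filing on 2006-05-20 missed the 2006-04-26 deadline — the action is time-barred.

TIME-BARRED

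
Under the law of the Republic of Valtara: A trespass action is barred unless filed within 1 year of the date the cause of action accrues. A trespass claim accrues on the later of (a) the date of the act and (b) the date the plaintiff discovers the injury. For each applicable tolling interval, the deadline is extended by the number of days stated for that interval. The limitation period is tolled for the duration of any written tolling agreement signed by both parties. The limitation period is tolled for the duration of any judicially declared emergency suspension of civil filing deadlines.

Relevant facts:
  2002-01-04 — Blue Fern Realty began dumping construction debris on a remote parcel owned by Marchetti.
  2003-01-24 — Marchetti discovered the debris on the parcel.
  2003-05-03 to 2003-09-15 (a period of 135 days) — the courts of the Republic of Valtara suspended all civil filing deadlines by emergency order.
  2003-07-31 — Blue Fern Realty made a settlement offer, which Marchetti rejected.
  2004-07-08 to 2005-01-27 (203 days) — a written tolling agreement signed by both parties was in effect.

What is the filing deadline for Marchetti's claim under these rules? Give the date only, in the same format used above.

2004-06-07

The claim accrued on 2003-01-24 — the later of the 2002-01-04 act and the 2003-01-24 discovery.
The untolled deadline — 1 year after 2003-01-24 — is 2004-01-24.
The period was tolled for 135 days by the emergency suspension of filing deadlines (2003-05-03 to 2003-09-15), pushing the deadline to 2004-06-07.
The written tolling agreement starting 2004-07-08 came too late — the period had run on 2004-06-07 — and so does not extend the deadline.
None of the other events listed affects the running of the period under the stated rules.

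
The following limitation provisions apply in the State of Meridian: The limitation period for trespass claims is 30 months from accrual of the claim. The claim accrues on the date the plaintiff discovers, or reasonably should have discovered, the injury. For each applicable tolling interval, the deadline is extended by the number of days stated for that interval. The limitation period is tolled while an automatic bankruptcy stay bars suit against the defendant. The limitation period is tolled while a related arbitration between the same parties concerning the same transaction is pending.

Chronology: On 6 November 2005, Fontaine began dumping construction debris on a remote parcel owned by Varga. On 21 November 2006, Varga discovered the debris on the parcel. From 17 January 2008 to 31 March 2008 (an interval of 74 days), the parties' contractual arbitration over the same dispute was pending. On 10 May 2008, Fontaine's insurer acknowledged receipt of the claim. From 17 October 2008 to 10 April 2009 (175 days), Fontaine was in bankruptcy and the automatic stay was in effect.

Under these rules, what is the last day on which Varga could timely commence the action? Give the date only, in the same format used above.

25 January 2010

The claim did not accrue until Varga discovered the injury on 21 November 2006; the 6 November 2005 act date does not start the clock under the stated rule.
30 months from 21 November 2006 is 21 May 2009.
Because the pending related arbitration ran from 17 January 2008 to 31 March 2008, the deadline is extended by 74 days to 3 August 2009.
The period was tolled for 175 days by the automatic bankruptcy stay (17 October 2008 to 10 April 2009), pushing the deadline to 25 January 2010.
Nothing else in the chronology tolls or restarts the period.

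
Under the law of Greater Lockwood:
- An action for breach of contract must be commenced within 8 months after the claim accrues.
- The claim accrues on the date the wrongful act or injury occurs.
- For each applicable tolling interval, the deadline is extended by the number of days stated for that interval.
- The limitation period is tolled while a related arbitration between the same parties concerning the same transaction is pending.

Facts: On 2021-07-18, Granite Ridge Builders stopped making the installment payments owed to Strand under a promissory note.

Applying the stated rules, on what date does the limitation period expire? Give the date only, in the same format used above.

The claim accrued on 2021-07-18, the date of the act.
Adding the 8 months base period to 2021-07-18 gives a deadline of 2022-03-18, before any tolling.

2022-03-18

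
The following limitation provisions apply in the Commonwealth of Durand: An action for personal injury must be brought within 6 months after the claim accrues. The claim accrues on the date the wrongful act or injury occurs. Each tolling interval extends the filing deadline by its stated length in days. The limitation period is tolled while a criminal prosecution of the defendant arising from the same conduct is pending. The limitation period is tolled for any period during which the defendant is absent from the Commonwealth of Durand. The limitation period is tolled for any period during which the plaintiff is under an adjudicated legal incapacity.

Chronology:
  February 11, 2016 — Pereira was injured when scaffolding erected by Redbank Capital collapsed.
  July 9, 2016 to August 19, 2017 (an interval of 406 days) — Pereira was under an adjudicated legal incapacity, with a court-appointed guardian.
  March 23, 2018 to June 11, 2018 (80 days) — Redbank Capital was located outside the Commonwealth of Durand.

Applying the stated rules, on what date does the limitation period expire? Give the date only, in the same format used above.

The limitation period began to run on February 11, 2016.
6 months from February 11, 2016 is August 11, 2016.
Because the plaintiff's legal incapacity ran from July 9, 2016 to August 19, 2017, the deadline is extended by 406 days to September 21, 2017.
By the time the defendant's absence from the jurisdiction began on March 23, 2018, the limitation period had already expired on September 21, 2017; that interval cannot revive it.

September 21, 2017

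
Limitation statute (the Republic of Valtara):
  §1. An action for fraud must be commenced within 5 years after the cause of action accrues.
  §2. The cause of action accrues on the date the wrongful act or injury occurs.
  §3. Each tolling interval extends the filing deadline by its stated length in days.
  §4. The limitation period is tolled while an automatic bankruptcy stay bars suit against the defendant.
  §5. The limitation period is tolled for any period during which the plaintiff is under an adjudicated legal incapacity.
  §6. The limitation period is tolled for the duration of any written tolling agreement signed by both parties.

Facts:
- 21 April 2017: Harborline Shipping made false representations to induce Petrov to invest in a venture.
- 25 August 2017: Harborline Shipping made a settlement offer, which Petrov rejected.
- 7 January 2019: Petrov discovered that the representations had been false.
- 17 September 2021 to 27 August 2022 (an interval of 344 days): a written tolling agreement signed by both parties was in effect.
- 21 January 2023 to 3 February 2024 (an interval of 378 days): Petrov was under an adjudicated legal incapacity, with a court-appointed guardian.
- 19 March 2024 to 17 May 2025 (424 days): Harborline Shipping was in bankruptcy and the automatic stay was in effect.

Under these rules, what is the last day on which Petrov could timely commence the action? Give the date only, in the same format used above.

10 June 2025

The claim accrued on 21 April 2017, when the wrongful act occurred; under the stated occurrence rule the 7 January 2019 discovery does not delay accrual.
The untolled deadline — 5 years after 21 April 2017 — is 21 April 2022.
Because the written tolling agreement ran from 17 September 2021 to 27 August 2022, the deadline is extended by 344 days to 31 March 2023.
Because the plaintiff's legal incapacity ran from 21 January 2023 to 3 February 2024, the deadline is extended by 378 days to 12 April 2024.
The period was tolled for 424 days by the automatic bankruptcy stay (19 March 2024 to 17 May 2025), pushing the deadline to 10 June 2025.
Nothing else in the chronology tolls or restarts the period.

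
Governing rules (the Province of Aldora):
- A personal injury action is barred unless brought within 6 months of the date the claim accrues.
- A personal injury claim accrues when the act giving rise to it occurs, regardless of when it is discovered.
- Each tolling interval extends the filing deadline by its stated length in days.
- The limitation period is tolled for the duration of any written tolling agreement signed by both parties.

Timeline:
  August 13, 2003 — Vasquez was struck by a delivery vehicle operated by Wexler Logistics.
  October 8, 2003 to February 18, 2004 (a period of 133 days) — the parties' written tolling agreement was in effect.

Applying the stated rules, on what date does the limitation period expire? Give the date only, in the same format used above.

The claim accrued on August 13, 2003, when the wrongful act occurred.
6 months from August 13, 2003 is February 13, 2004.
The written tolling agreement from October 8, 2003 to February 18, 2004 tolled the period for 133 days, extending the deadline to June 25, 2004.

June 25, 2004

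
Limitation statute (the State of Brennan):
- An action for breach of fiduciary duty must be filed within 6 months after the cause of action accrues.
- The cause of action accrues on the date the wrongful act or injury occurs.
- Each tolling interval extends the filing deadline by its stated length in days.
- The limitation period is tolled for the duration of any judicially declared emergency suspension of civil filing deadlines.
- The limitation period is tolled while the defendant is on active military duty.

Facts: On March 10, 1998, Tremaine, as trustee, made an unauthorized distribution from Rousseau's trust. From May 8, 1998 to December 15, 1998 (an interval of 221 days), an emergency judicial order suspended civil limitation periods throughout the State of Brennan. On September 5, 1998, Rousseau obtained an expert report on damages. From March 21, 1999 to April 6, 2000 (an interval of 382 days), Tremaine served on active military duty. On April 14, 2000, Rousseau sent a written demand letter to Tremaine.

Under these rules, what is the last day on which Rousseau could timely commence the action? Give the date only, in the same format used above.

May 5, 2000

The cause of action accrued on March 10, 1998, the date of the act.
6 months from March 10, 1998 is September 10, 1998.
The emergency suspension of filing deadlines from May 8, 1998 to December 15, 1998 tolled the period for 221 days, extending the deadline to April 19, 1999.
The period was tolled for 382 days by the defendant's active military service (March 21, 1999 to April 6, 2000), pushing the deadline to May 5, 2000.
Nothing else in the chronology tolls or restarts the period.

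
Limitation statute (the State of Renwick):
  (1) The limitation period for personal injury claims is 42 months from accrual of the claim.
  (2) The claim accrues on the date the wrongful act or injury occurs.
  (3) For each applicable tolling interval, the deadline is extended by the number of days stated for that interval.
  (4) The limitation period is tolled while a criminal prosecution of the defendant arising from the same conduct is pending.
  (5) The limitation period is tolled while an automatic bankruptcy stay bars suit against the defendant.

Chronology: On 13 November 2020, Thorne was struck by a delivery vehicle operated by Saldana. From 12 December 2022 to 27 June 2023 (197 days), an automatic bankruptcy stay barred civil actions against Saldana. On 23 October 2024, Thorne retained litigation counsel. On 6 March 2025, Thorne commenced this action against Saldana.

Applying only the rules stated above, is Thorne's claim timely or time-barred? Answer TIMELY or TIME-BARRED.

The claim accrued on 13 November 2020, when the wrongful act occurred.
42 months from 13 November 2020 is 13 May 2024.
The automatic bankruptcy stay from 12 December 2022 to 27 June 2023 tolled the period for 197 days, extending the deadline to 26 November 2024.
Nothing else in the chronology tolls or restarts the period.
Thorne filed on 6 March 2025, after the 26 November 2024 deadline, so the action is time-barred.

TIME-BARRED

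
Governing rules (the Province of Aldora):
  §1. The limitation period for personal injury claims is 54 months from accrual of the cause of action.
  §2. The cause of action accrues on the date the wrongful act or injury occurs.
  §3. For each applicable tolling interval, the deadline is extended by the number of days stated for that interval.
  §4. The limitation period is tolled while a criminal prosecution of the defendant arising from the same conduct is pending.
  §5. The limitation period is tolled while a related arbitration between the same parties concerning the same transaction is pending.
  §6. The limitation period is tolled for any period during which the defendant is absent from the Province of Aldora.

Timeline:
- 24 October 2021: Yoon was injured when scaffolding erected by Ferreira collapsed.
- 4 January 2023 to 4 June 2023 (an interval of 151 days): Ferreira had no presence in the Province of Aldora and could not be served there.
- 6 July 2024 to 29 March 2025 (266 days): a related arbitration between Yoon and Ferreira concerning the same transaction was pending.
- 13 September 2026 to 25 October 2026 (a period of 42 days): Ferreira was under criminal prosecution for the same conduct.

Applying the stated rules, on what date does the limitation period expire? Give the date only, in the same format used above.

The claim accrued on 24 October 2021, when the wrongful act occurred.
54 months from 24 October 2021 is 24 April 2026.
The defendant's absence from the jurisdiction from 4 January 2023 to 4 June 2023 tolled the period for 151 days, extending the deadline to 22 September 2026.
The pending related arbitration from 6 July 2024 to 29 March 2025 tolled the period for 266 days, extending the deadline to 15 June 2027.
Because the pending criminal prosecution ran from 13 September 2026 to 25 October 2026, the deadline is extended by 42 days to 27 July 2027.

27 July 2027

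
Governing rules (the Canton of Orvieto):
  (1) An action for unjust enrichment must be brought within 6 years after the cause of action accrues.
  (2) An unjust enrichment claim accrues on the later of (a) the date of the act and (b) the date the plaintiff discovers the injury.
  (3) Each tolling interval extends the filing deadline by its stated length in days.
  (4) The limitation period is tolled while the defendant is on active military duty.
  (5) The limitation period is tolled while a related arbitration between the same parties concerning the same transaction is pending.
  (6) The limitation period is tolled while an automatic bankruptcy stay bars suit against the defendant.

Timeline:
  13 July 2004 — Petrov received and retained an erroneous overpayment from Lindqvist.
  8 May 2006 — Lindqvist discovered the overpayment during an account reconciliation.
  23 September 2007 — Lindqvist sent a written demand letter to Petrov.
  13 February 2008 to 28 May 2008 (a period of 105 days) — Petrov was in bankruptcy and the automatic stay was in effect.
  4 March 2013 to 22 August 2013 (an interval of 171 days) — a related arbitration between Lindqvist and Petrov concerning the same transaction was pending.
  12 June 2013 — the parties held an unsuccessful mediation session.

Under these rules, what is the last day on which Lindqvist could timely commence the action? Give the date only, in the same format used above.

The claim accrued on 8 May 2006 — the later of the 13 July 2004 act and the 8 May 2006 discovery.
Adding the 6 years base period to 8 May 2006 gives a deadline of 8 May 2012, before any tolling.
The automatic bankruptcy stay from 13 February 2008 to 28 May 2008 tolled the period for 105 days, extending the deadline to 21 August 2012.
The pending related arbitration from 4 March 2013 to 22 August 2013 began after the period had already run on 21 August 2012, so it has no tolling effect.
The other events in the timeline have no effect on the limitation period under the stated rules.

21 August 2012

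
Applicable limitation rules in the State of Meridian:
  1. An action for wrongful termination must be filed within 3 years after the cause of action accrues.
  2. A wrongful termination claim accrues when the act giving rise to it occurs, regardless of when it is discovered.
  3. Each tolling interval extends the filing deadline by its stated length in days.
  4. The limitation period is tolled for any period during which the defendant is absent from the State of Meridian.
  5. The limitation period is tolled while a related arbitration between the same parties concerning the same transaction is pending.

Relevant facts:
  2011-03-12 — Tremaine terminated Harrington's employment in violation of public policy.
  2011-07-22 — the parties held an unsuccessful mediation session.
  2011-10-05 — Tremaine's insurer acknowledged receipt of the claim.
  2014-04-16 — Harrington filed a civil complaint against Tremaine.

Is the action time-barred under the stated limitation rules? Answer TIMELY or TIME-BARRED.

TIME-BARRED

The claim accrued on 2011-03-12, when the wrongful act occurred.
Adding the 3 years base period to 2011-03-12 gives a deadline of 2014-03-12, before any tolling.
None of the other events listed affects the running of the period under the stated rules.
The 2014-04-16 filing falls after the 2014-03-12 deadline; the claim is time-barred.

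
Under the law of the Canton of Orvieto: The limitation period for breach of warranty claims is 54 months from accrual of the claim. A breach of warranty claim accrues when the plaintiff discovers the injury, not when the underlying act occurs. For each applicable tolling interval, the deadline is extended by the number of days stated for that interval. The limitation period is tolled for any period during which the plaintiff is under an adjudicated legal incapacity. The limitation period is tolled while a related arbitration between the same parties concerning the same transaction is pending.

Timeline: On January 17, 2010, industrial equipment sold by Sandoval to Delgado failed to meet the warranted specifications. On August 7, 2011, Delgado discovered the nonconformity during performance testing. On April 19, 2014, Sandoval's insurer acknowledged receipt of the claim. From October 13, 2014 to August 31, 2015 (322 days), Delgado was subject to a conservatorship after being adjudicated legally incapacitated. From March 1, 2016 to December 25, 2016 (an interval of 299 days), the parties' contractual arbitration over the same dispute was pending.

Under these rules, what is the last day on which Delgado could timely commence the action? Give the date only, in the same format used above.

Under the discovery rule, the claim accrued on August 7, 2011, when Delgado discovered the injury — not on the January 17, 2010 date of the underlying act.
The untolled deadline — 54 months after August 7, 2011 — is February 7, 2016.
The period was tolled for 322 days by the plaintiff's legal incapacity (October 13, 2014 to August 31, 2015), pushing the deadline to December 25, 2016.
The pending related arbitration from March 1, 2016 to December 25, 2016 tolled the period for 299 days, extending the deadline to October 20, 2017.
The other events in the timeline have no effect on the limitation period under the stated rules.

October 20, 2017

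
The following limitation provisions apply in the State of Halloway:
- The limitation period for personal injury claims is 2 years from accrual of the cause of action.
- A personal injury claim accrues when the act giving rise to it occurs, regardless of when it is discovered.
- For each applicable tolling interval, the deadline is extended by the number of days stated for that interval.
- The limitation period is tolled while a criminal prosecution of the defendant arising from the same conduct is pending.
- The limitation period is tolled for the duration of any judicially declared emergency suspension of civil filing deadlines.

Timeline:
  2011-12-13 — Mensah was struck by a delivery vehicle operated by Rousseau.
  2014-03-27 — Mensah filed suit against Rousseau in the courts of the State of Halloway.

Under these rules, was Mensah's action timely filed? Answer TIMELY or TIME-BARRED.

TIME-BARRED

The cause of action accrued on 2011-12-13, the date of the act.
2 years from 2011-12-13 is 2013-12-13.
The 2014-03-27 filing falls after the 2013-12-13 deadline; the claim is time-barred.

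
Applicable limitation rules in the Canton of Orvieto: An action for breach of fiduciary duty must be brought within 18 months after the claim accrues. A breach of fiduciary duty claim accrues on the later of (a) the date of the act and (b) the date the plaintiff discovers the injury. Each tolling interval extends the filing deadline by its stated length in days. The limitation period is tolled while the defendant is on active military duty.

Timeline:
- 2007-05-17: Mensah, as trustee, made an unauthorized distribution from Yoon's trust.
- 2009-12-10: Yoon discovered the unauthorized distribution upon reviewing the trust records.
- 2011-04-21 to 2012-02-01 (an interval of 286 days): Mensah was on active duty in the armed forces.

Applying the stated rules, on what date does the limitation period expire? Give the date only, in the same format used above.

2012-03-22

The claim accrued on 2009-12-10 — the later of the 2007-05-17 act and the 2009-12-10 discovery.
18 months from 2009-12-10 is 2011-06-10.
Because the defendant's active military service ran from 2011-04-21 to 2012-02-01, the deadline is extended by 286 days to 2012-03-22.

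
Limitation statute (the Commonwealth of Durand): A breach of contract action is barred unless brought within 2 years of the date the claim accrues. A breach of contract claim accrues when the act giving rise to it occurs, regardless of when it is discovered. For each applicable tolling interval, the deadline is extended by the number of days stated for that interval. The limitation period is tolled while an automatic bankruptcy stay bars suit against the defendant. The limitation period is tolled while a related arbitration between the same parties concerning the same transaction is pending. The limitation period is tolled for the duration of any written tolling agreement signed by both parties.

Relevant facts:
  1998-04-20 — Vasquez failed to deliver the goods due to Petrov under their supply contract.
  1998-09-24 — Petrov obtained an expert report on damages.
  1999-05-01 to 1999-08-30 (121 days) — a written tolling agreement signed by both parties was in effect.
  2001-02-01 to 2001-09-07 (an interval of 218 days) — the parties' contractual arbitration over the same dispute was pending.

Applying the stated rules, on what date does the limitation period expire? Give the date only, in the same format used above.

The claim accrued on 1998-04-20, the date of the act.
The untolled deadline — 2 years after 1998-04-20 — is 2000-04-20.
The written tolling agreement from 1999-05-01 to 1999-08-30 tolled the period for 121 days, extending the deadline to 2000-08-19.
By the time the pending related arbitration began on 2001-02-01, the limitation period had already expired on 2000-08-19; that interval cannot revive it.
The other events in the timeline have no effect on the limitation period under the stated rules.

2000-08-19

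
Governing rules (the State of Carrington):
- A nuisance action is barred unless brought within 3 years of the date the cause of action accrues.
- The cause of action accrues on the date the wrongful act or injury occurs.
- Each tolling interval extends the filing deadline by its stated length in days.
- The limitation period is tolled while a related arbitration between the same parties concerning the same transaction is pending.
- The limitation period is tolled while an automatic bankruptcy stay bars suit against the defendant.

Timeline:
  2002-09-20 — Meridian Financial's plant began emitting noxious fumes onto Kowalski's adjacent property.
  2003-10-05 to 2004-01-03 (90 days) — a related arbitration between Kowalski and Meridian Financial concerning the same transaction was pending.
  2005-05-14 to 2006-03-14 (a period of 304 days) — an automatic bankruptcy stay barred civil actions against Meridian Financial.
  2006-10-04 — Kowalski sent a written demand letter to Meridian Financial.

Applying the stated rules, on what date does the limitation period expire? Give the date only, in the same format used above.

The cause of action accrued on 2002-09-20, the date of the act.
3 years from 2002-09-20 is 2005-09-20.
The period was tolled for 90 days by the pending related arbitration (2003-10-05 to 2004-01-03), pushing the deadline to 2005-12-19.
The automatic bankruptcy stay from 2005-05-14 to 2006-03-14 tolled the period for 304 days, extending the deadline to 2006-10-19.
The other events in the timeline have no effect on the limitation period under the stated rules.

2006-10-19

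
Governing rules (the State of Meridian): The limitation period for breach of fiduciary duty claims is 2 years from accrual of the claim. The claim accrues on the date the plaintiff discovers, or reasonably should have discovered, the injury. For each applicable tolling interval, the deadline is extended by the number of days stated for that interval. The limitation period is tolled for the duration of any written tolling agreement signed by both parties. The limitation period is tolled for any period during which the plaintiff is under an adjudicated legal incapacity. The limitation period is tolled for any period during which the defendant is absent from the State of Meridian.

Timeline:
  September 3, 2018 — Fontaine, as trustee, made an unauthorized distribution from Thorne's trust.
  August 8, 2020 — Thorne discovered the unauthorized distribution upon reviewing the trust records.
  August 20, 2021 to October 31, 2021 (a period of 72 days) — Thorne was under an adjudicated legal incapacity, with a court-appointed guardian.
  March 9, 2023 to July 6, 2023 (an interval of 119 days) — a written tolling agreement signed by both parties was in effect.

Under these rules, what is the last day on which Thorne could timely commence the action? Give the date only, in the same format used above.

October 19, 2022

Under the discovery rule, the claim accrued on August 8, 2020, when Thorne discovered the injury — not on the September 3, 2018 date of the underlying act.
2 years from August 8, 2020 is August 8, 2022.
The plaintiff's legal incapacity from August 20, 2021 to October 31, 2021 tolled the period for 72 days, extending the deadline to October 19, 2022.
The written tolling agreement from March 9, 2023 to July 6, 2023 began after the period had already run on October 19, 2022, so it has no tolling effect.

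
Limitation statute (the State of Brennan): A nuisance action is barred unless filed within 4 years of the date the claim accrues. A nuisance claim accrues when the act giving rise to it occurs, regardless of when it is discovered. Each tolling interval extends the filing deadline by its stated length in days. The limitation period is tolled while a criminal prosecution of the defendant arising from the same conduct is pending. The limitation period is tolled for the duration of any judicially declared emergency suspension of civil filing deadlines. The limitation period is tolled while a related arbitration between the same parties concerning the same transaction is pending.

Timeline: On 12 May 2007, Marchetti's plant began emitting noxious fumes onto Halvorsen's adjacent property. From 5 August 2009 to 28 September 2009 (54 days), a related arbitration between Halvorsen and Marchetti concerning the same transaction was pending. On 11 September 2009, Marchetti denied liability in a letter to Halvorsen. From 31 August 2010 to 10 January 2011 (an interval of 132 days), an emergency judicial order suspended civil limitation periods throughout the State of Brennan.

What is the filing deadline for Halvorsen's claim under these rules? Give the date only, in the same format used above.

The claim accrued on 12 May 2007, the date of the act.
The untolled deadline — 4 years after 12 May 2007 — is 12 May 2011.
The period was tolled for 54 days by the pending related arbitration (5 August 2009 to 28 September 2009), pushing the deadline to 5 July 2011.
The emergency suspension of filing deadlines from 31 August 2010 to 10 January 2011 tolled the period for 132 days, extending the deadline to 14 November 2011.
Nothing else in the chronology tolls or restarts the period.

14 November 2011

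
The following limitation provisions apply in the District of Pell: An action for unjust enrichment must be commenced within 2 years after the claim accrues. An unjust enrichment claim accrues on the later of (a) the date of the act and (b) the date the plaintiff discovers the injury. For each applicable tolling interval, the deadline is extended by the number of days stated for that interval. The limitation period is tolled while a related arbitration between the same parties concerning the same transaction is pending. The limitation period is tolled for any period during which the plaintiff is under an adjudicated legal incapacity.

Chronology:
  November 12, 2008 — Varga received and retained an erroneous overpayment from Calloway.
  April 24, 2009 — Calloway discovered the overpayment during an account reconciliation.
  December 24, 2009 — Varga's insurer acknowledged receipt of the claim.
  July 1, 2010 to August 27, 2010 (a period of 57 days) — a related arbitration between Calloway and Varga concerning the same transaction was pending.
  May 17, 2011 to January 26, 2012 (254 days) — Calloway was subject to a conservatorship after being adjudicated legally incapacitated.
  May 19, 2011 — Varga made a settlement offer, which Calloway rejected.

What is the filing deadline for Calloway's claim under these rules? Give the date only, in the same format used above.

February 29, 2012

The claim accrued on April 24, 2009 — the later of the November 12, 2008 act and the April 24, 2009 discovery.
2 years from April 24, 2009 is April 24, 2011.
The period was tolled for 57 days by the pending related arbitration (July 1, 2010 to August 27, 2010), pushing the deadline to June 20, 2011.
Because the plaintiff's legal incapacity ran from May 17, 2011 to January 26, 2012, the deadline is extended by 254 days to February 29, 2012.
Nothing else in the chronology tolls or restarts the period.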